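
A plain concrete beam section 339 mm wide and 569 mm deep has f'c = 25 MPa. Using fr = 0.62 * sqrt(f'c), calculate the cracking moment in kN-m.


fr = 0.62 * sqrt(25) = 0.62 * 5.0 = 3.1 MPa
I = 339 * 569^3 / 12 = 5204215254.25 mm^4
y_t = 284.5 mm
M_cr = fr * I / y_t = 3.1 * 5204215254.25 / 284.5 N-mm
= 56.7067 kN-m

56.7067 kN-m


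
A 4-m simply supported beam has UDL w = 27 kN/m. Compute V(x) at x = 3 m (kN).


R_A = w * L / 2 = 27 * 4 / 2 = 54.0 kN
V(x) = R_A - w * x = 54.0 - 27 * 3
= -27.0 kN

-27.0 kN


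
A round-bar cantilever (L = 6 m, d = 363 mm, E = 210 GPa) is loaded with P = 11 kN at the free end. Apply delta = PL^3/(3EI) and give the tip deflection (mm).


I = pi * d^4 / 64 = pi * 363^4 / 64 = 852307674.19 mm^4
L = 6000.0 mm, P = 11000.0 N, E = 210000.0 MPa
delta = P * L^3 / (3 * E * I)
= 11000.0 * 6000.0^3 / (3 * 210000.0 * 852307674.19)
= 4.425 mm

4.425 mm


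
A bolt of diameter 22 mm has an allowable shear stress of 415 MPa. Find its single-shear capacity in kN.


A = pi * d^2 / 4 = pi * 22^2 / 4 = 380.1327 mm^2
V = f_v * A / 1000 = 415 * 380.1327 / 1000
= 157.7551 kN

157.7551 kN


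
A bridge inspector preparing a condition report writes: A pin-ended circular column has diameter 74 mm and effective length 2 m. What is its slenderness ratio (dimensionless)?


Radius of gyration r = d / 4 = 74 / 4 = 18.5 mm
L_eff = 2000.0 mm
Slenderness ratio = L / r = 2000.0 / 18.5 = 108.11 (dimensionless)

108.11 (dimensionless)


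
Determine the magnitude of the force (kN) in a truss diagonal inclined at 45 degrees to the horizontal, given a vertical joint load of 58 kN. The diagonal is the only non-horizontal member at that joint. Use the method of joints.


At the joint, only the diagonal has a vertical component, so vertical equilibrium gives:
F * sin(45) = 58
F = 58 / sin(45)
= 58 / 0.707107
= 82.02 kN

82.02 kN


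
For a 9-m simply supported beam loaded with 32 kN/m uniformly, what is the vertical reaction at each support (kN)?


Total load = w * L = 32 * 9 = 288 kN
By symmetry, each reaction R = total / 2 = 288 / 2 = 144.0 kN

144.0 kN


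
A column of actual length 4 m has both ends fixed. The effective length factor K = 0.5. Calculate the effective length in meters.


L_eff = K * L
= 0.5 * 4
= 2.0 m

2.0 m


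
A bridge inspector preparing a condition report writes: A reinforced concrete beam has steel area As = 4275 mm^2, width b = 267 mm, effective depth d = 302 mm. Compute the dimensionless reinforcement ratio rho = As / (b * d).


rho = As / (b * d)
= 4275 / (267 * 302)
= 4275 / 80634
= 0.053017 (dimensionless)

0.053017 (dimensionless)


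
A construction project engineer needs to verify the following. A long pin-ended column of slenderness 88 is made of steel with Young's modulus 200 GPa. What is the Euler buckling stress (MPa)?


sigma_cr = pi^2 * E / lambda^2
= 9.8696 * 200000.0 / 88^2
= 9.8696 * 200000.0 / 7744
= 254.8968 MPa

254.8968 MPa


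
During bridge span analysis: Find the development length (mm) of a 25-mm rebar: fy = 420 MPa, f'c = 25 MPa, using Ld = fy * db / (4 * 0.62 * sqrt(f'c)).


Ld = (fy * db) / (4 * 0.62 * sqrt(f'c))
= (420 * 25) / (4 * 0.62 * sqrt(25))
= 10500 / 12.4
= 846.77 mm

846.77 mm


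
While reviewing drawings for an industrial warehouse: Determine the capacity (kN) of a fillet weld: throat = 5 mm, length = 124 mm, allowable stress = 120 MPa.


Strength = throat * length * allowable stress
= 5 * 124 * 120 N
= 74400 N
= 74.4 kN

74.4 kN


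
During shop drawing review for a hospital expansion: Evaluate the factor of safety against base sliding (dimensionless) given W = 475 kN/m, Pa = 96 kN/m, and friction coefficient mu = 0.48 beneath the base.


Resisting force = mu * W = 0.48 * 475 = 228.0 kN/m
FOS = Resisting / Driving = 228.0 / 96
= 2.375 (dimensionless)

2.375 (dimensionless)


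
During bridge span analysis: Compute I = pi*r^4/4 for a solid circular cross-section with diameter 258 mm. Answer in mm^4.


r = d / 2 = 258 / 2 = 129.0 mm
I = pi * r^4 / 4 = pi * 129.0^4 / 4
= 217494722.14 mm^4

217494722.14 mm^4


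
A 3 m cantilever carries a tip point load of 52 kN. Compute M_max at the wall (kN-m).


For a cantilever with a point load at the free end:
M_max = P * L = 52 * 3 = 156 kN-m

156 kN-m


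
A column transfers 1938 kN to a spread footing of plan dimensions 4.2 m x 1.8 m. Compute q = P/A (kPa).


A = 4.2 * 1.8 = 7.56 m^2
q = P / A = 1938 / 7.56
= 256.3492 kPa

256.3492 kPa


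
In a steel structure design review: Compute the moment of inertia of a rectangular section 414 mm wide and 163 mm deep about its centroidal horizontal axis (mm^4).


I = b * h^3 / 12
= 414 * 163^3 / 12
= 414 * 4330747 / 12
= 149410771.5 mm^4

149410771.5 mm^4


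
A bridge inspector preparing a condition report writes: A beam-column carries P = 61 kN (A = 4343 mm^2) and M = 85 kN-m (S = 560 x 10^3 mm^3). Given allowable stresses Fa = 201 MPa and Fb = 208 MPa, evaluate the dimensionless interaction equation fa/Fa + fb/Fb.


f_a = P / A = 61000.0 / 4343 = 14.0456 MPa
f_b = M / S = 85000000.0 / 560000.0 = 151.7857 MPa
Ratio = f_a / Fa + f_b / Fb
= 14.0456 / 201 + 151.7857 / 208
= 0.7996 (dimensionless)

0.7996 (dimensionless)


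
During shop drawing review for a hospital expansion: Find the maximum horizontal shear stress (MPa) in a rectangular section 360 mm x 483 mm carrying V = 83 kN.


A = b * h = 360 * 483 = 173880 mm^2
V = 83 kN = 83000.0 N
tau_max = 1.5 * V / A = 1.5 * 83000.0 / 173880
= 0.716 MPa

0.716 MPa


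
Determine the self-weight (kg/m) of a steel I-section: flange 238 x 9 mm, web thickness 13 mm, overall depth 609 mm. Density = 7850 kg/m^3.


A_flanges = 2 * 238 * 9 = 4284 mm^2
A_web = (609 - 2 * 9) * 13 = 7683 mm^2
A_total = 4284 + 7683 = 11967 mm^2 = 0.011967 m^2
Weight = rho * A = 7850 * 0.011967 = 93.941 kg/m

93.941 kg/m


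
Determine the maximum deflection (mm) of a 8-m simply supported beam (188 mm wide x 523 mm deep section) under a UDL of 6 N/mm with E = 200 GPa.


I = 188 * 523^3 / 12 = 2241205449.67 mm^4
L = 8000.0 mm, w = 6 N/mm, E = 200000.0 MPa
delta = 5 * w * L^4 / (384 * E * I)
= 5 * 6 * 8000.0^4 / (384 * 200000.0 * 2241205449.67)
= 0.7139 mm

0.7139 mm


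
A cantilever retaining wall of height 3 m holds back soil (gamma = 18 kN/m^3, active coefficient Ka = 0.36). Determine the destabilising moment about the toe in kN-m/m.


Pa = 0.5 * Ka * gamma * H^2
= 0.5 * 0.36 * 18 * 3^2
= 29.16 kN/m
Arm = H / 3 = 3 / 3 = 1.0 m
Mo = Pa * arm = Pa * H / 3 = 29.16 * 3 / 3 = 29.16 kN-m/m

29.16 kN-m/m


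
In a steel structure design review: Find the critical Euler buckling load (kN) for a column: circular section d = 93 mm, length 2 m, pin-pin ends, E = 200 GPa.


I = pi * d^4 / 64 = 3671991.72 mm^4
L = 2000.0 mm
P_cr = pi^2 * E * I / L^2
= 9.8696 * 200000.0 * 3671991.72 / 2000.0^2
= 1812055.28 N = 1812.0553 kN

1812.0553 kN


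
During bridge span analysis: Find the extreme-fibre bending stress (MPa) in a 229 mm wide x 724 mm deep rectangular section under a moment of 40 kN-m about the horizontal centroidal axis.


I = b * h^3 / 12 = 229 * 724^3 / 12 = 7242190341.33 mm^4
y = h / 2 = 724 / 2 = 362.0 mm
M = 40 kN-m = 40000000.0 N-mm
sigma = M * y / I = 40000000.0 * 362.0 / 7242190341.33
= 2.0 MPa

2.0 MPa


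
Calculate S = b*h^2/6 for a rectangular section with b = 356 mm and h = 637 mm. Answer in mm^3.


S = b * h^2 / 6
= 356 * 637^2 / 6
= 356 * 405769 / 6
= 24075627.33 mm^3

24075627.33 mm^3


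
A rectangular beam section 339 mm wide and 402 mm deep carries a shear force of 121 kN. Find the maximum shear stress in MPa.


A = b * h = 339 * 402 = 136278 mm^2
V = 121 kN = 121000.0 N
tau_max = 1.5 * V / A = 1.5 * 121000.0 / 136278
= 1.3318 MPa

1.3318 MPa


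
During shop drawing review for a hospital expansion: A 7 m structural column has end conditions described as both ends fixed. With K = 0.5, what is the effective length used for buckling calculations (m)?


L_eff = K * L
= 0.5 * 7
= 3.5 m

3.5 m


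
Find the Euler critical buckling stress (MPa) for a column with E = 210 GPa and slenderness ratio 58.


sigma_cr = pi^2 * E / lambda^2
= 9.8696 * 210000.0 / 58^2
= 9.8696 * 210000.0 / 3364
= 616.1168 MPa

616.1168 MPa


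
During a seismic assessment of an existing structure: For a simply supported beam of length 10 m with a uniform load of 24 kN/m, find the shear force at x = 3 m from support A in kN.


R_A = w * L / 2 = 24 * 10 / 2 = 120.0 kN
V(x) = R_A - w * x = 120.0 - 24 * 3
= 48.0 kN

48.0 kN


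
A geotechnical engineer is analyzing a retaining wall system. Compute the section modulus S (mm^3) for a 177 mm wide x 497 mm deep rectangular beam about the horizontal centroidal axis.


S = b * h^2 / 6
= 177 * 497^2 / 6
= 177 * 247009 / 6
= 7286765.5 mm^3

7286765.5 mm^3


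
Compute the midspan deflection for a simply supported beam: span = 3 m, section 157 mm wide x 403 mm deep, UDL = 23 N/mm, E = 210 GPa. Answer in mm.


I = 157 * 403^3 / 12 = 856314986.58 mm^4
L = 3000.0 mm, w = 23 N/mm, E = 210000.0 MPa
delta = 5 * w * L^4 / (384 * E * I)
= 5 * 23 * 3000.0^4 / (384 * 210000.0 * 856314986.58)
= 0.1349 mm

0.1349 mm


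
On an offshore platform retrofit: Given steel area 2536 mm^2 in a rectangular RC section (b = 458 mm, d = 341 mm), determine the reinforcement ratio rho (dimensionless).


rho = As / (b * d)
= 2536 / (458 * 341)
= 2536 / 156178
= 0.016238 (dimensionless)

0.016238 (dimensionless)


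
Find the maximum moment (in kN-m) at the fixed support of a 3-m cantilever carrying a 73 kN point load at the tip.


For a cantilever with a point load at the free end:
M_max = P * L = 73 * 3 = 219 kN-m

219 kN-m


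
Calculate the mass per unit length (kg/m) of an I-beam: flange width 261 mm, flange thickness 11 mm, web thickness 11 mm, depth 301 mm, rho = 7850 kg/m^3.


A_flanges = 2 * 261 * 11 = 5742 mm^2
A_web = (301 - 2 * 11) * 11 = 3069 mm^2
A_total = 5742 + 3069 = 8811 mm^2 = 0.008811 m^2
Weight = rho * A = 7850 * 0.008811 = 69.1663 kg/m

69.1663 kg/m


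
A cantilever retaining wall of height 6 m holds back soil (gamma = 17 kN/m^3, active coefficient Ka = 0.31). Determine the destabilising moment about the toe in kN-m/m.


Pa = 0.5 * Ka * gamma * H^2
= 0.5 * 0.31 * 17 * 6^2
= 94.86 kN/m
Arm = H / 3 = 6 / 3 = 2.0 m
Mo = Pa * arm = Pa * H / 3 = 94.86 * 6 / 3 = 189.72 kN-m/m

189.72 kN-m/m


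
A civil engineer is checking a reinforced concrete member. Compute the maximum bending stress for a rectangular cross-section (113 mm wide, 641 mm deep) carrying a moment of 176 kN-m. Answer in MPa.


I = b * h^3 / 12 = 113 * 641^3 / 12 = 2480111956.08 mm^4
y = h / 2 = 641 / 2 = 320.5 mm
M = 176 kN-m = 176000000.0 N-mm
sigma = M * y / I = 176000000.0 * 320.5 / 2480111956.08
= 22.74 MPa

22.74 MPa


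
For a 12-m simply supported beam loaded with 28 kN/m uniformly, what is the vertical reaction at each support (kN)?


Total load = w * L = 28 * 12 = 336 kN
By symmetry, each reaction R = total / 2 = 336 / 2 = 168.0 kN

168.0 kN


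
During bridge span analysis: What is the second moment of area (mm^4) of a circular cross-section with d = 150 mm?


r = d / 2 = 150 / 2 = 75.0 mm
I = pi * r^4 / 4 = pi * 75.0^4 / 4
= 24850488.76 mm^4

24850488.76 mm^4


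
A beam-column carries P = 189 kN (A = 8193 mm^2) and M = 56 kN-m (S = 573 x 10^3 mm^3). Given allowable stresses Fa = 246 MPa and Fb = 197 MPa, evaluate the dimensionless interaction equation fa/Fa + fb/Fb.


f_a = P / A = 189000.0 / 8193 = 23.0685 MPa
f_b = M / S = 56000000.0 / 573000.0 = 97.7312 MPa
Ratio = f_a / Fa + f_b / Fb
= 23.0685 / 246 + 97.7312 / 197
= 0.5899 (dimensionless)

0.5899 (dimensionless)


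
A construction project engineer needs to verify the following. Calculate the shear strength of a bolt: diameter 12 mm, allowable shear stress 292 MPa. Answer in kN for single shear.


A = pi * d^2 / 4 = pi * 12^2 / 4 = 113.0973 mm^2
V = f_v * A / 1000 = 292 * 113.0973 / 1000
= 33.0244 kN

33.0244 kN


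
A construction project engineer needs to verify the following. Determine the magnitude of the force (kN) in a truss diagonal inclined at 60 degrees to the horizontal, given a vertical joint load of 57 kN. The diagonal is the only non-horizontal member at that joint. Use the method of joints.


At the joint, only the diagonal has a vertical component, so vertical equilibrium gives:
F * sin(60) = 57
F = 57 / sin(60)
= 57 / 0.866025
= 65.82 kN

65.82 kN


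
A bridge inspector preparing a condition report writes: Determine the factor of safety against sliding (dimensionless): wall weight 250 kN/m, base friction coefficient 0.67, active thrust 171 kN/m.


Resisting force = mu * W = 0.67 * 250 = 167.5 kN/m
FOS = Resisting / Driving = 167.5 / 171
= 0.9795 (dimensionless)

0.9795 (dimensionless)


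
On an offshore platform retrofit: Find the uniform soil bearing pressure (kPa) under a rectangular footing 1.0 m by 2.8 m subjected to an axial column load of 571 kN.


A = 1.0 * 2.8 = 2.8 m^2
q = P / A = 571 / 2.8
= 203.9286 kPa

203.9286 kPa


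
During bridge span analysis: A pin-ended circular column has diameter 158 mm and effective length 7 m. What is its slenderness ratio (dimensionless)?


Radius of gyration r = d / 4 = 158 / 4 = 39.5 mm
L_eff = 7000.0 mm
Slenderness ratio = L / r = 7000.0 / 39.5 = 177.22 (dimensionless)

177.22 (dimensionless)


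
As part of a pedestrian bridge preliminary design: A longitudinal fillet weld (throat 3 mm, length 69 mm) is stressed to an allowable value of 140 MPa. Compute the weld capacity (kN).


Strength = throat * length * allowable stress
= 3 * 69 * 140 N
= 28980 N
= 28.98 kN

28.98 kN


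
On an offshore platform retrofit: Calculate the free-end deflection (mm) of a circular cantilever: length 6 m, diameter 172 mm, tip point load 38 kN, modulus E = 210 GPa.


I = pi * d^4 / 64 = pi * 172^4 / 64 = 42961920.42 mm^4
L = 6000.0 mm, P = 38000.0 N, E = 210000.0 MPa
delta = P * L^3 / (3 * E * I)
= 38000.0 * 6000.0^3 / (3 * 210000.0 * 42961920.42)
= 303.2586 mm

303.2586 mm


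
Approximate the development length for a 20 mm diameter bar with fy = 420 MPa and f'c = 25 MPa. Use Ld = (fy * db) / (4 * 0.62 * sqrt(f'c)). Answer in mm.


Ld = (fy * db) / (4 * 0.62 * sqrt(f'c))
= (420 * 20) / (4 * 0.62 * sqrt(25))
= 8400 / 12.4
= 677.42 mm

677.42 mm


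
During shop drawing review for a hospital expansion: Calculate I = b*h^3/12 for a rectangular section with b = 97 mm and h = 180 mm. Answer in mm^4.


I = b * h^3 / 12
= 97 * 180^3 / 12
= 97 * 5832000 / 12
= 47142000.0 mm^4

47142000.0 mm^4


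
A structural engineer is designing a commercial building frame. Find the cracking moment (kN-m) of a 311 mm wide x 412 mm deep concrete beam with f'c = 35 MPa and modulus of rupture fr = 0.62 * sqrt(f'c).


fr = 0.62 * sqrt(35) = 0.62 * 5.9161 = 3.668 MPa
I = 311 * 412^3 / 12 = 1812469850.67 mm^4
y_t = 206.0 mm
M_cr = fr * I / y_t = 3.668 * 1812469850.67 / 206.0 N-mm
= 32.2723 kN-m

32.2723 kN-m


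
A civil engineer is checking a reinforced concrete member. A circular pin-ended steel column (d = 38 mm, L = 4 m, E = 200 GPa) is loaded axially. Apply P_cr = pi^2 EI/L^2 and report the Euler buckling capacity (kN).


I = pi * d^4 / 64 = 102353.87 mm^4
L = 4000.0 mm
P_cr = pi^2 * E * I / L^2
= 9.8696 * 200000.0 * 102353.87 / 4000.0^2
= 12627.4 N = 12.6274 kN

12.6274 kN


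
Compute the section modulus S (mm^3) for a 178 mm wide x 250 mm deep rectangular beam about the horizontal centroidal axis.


S = b * h^2 / 6
= 178 * 250^2 / 6
= 178 * 62500 / 6
= 1854166.67 mm^3

1854166.67 mm^3


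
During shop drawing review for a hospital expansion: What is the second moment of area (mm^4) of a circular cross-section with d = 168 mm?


r = d / 2 = 168 / 2 = 84.0 mm
I = pi * r^4 / 4 = pi * 84.0^4 / 4
= 39102725.18 mm^4

39102725.18 mm^4


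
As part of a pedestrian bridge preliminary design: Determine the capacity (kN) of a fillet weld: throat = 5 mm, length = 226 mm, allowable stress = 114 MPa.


Strength = throat * length * allowable stress
= 5 * 226 * 114 N
= 128820 N
= 128.82 kN

128.82 kN


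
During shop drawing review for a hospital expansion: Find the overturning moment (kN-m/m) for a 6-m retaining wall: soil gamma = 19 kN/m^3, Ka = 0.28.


Pa = 0.5 * Ka * gamma * H^2
= 0.5 * 0.28 * 19 * 6^2
= 95.76 kN/m
Arm = H / 3 = 6 / 3 = 2.0 m
Mo = Pa * arm = Pa * H / 3 = 95.76 * 6 / 3 = 191.52 kN-m/m

191.52 kN-m/m


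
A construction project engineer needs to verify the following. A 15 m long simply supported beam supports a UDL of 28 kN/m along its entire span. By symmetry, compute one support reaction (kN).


Total load = w * L = 28 * 15 = 420 kN
By symmetry, each reaction R = total / 2 = 420 / 2 = 210.0 kN

210.0 kN


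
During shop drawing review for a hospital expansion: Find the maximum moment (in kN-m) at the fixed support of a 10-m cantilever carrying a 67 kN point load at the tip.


For a cantilever with a point load at the free end:
M_max = P * L = 67 * 10 = 670 kN-m

670 kN-m


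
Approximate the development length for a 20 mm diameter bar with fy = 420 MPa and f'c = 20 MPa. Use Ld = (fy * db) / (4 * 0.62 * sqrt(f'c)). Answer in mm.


Ld = (fy * db) / (4 * 0.62 * sqrt(f'c))
= (420 * 20) / (4 * 0.62 * sqrt(20))
= 8400 / 11.0909
= 757.38 mm

757.38 mm


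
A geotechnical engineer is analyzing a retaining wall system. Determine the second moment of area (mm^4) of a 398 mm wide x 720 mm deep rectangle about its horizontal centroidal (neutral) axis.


I = b * h^3 / 12
= 398 * 720^3 / 12
= 398 * 373248000 / 12
= 12379392000.0 mm^4

12379392000.0 mm^4


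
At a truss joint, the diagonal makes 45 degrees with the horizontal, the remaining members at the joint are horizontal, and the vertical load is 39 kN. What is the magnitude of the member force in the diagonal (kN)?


At the joint, only the diagonal has a vertical component, so vertical equilibrium gives:
F * sin(45) = 39
F = 39 / sin(45)
= 39 / 0.707107
= 55.15 kN

55.15 kN


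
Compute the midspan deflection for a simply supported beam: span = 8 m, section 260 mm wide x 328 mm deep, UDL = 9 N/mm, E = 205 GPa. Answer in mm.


I = 260 * 328^3 / 12 = 764563626.67 mm^4
L = 8000.0 mm, w = 9 N/mm, E = 205000.0 MPa
delta = 5 * w * L^4 / (384 * E * I)
= 5 * 9 * 8000.0^4 / (384 * 205000.0 * 764563626.67)
= 3.0625 mm

3.0625 mm


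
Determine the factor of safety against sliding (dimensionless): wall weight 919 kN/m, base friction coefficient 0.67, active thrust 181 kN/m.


Resisting force = mu * W = 0.67 * 919 = 615.73 kN/m
FOS = Resisting / Driving = 615.73 / 181
= 3.4018 (dimensionless)

3.4018 (dimensionless)


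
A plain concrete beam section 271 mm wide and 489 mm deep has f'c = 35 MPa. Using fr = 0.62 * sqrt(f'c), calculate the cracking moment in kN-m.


fr = 0.62 * sqrt(35) = 0.62 * 5.9161 = 3.668 MPa
I = 271 * 489^3 / 12 = 2640672983.25 mm^4
y_t = 244.5 mm
M_cr = fr * I / y_t = 3.668 * 2640672983.25 / 244.5 N-mm
= 39.6152 kN-m

39.6152 kN-m


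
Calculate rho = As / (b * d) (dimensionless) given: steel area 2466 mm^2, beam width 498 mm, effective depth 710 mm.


rho = As / (b * d)
= 2466 / (498 * 710)
= 2466 / 353580
= 0.006974 (dimensionless)

0.006974 (dimensionless)


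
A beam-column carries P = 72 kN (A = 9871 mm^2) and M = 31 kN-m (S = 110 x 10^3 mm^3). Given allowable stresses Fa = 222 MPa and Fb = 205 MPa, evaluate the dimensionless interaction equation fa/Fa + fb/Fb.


f_a = P / A = 72000.0 / 9871 = 7.2941 MPa
f_b = M / S = 31000000.0 / 110000.0 = 281.8182 MPa
Ratio = f_a / Fa + f_b / Fb
= 7.2941 / 222 + 281.8182 / 205
= 1.4076 (dimensionless)

1.4076 (dimensionless)


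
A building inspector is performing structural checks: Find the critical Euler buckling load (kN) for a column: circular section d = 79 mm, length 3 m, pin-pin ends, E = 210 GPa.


I = pi * d^4 / 64 = 1911957.63 mm^4
L = 3000.0 mm
P_cr = pi^2 * E * I / L^2
= 9.8696 * 210000.0 * 1911957.63 / 3000.0^2
= 440306.19 N = 440.3062 kN

440.3062 kN


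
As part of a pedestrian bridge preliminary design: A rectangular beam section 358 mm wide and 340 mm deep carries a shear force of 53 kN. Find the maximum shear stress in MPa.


A = b * h = 358 * 340 = 121720 mm^2
V = 53 kN = 53000.0 N
tau_max = 1.5 * V / A = 1.5 * 53000.0 / 121720
= 0.6531 MPa

0.6531 MPa


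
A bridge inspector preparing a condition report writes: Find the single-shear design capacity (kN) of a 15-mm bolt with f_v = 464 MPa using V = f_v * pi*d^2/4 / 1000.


A = pi * d^2 / 4 = pi * 15^2 / 4 = 176.7146 mm^2
V = f_v * A / 1000 = 464 * 176.7146 / 1000
= 81.9956 kN

81.9956 kN


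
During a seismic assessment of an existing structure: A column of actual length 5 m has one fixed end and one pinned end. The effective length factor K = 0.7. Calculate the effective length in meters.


L_eff = K * L
= 0.7 * 5
= 3.5 m

3.5 m


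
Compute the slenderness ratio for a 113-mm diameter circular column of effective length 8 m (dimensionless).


Radius of gyration r = d / 4 = 113 / 4 = 28.25 mm
L_eff = 8000.0 mm
Slenderness ratio = L / r = 8000.0 / 28.25 = 283.19 (dimensionless)

283.19 (dimensionless)


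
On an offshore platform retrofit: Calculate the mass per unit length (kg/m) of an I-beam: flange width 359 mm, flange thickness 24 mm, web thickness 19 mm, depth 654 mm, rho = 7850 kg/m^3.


A_flanges = 2 * 359 * 24 = 17232 mm^2
A_web = (654 - 2 * 24) * 19 = 11514 mm^2
A_total = 17232 + 11514 = 28746 mm^2 = 0.028746 m^2
Weight = rho * A = 7850 * 0.028746 = 225.6561 kg/m

225.6561 kg/m


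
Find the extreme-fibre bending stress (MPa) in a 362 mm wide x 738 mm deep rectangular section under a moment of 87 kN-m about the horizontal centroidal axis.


I = b * h^3 / 12 = 362 * 738^3 / 12 = 12125409372.0 mm^4
y = h / 2 = 738 / 2 = 369.0 mm
M = 87 kN-m = 87000000.0 N-mm
sigma = M * y / I = 87000000.0 * 369.0 / 12125409372.0
= 2.65 MPa

2.65 MPa


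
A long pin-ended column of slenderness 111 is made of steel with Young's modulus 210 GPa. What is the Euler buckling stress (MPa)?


sigma_cr = pi^2 * E / lambda^2
= 9.8696 * 210000.0 / 111^2
= 9.8696 * 210000.0 / 12321
= 168.2182 MPa

168.2182 MPa


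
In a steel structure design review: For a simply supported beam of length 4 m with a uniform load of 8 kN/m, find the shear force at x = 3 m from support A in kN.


R_A = w * L / 2 = 8 * 4 / 2 = 16.0 kN
V(x) = R_A - w * x = 16.0 - 8 * 3
= -8.0 kN

-8.0 kN


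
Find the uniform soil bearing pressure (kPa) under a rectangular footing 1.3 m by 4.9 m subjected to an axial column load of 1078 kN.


A = 1.3 * 4.9 = 6.37 m^2
q = P / A = 1078 / 6.37
= 169.2308 kPa

169.2308 kPa


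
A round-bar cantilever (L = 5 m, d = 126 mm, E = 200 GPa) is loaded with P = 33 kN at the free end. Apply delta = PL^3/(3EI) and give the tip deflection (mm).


I = pi * d^4 / 64 = pi * 126^4 / 64 = 12372346.64 mm^4
L = 5000.0 mm, P = 33000.0 N, E = 200000.0 MPa
delta = P * L^3 / (3 * E * I)
= 33000.0 * 5000.0^3 / (3 * 200000.0 * 12372346.64)
= 555.6747 mm

555.6747 mm


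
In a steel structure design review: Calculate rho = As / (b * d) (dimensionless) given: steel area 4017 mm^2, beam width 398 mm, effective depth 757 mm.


rho = As / (b * d)
= 4017 / (398 * 757)
= 4017 / 301286
= 0.013333 (dimensionless)

0.013333 (dimensionless)


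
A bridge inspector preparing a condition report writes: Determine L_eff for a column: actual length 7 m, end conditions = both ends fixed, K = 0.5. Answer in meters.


L_eff = K * L
= 0.5 * 7
= 3.5 m

3.5 m


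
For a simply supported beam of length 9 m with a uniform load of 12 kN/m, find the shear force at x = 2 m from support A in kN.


R_A = w * L / 2 = 12 * 9 / 2 = 54.0 kN
V(x) = R_A - w * x = 54.0 - 12 * 2
= 30.0 kN

30.0 kN


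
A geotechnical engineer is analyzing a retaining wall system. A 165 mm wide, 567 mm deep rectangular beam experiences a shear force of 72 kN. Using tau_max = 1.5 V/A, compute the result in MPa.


A = b * h = 165 * 567 = 93555 mm^2
V = 72 kN = 72000.0 N
tau_max = 1.5 * V / A = 1.5 * 72000.0 / 93555
= 1.1544 MPa

1.1544 MPa


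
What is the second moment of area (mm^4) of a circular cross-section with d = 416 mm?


r = d / 2 = 416 / 2 = 208.0 mm
I = pi * r^4 / 4 = pi * 208.0^4 / 4
= 1470087623.13 mm^4

1470087623.13 mm^4


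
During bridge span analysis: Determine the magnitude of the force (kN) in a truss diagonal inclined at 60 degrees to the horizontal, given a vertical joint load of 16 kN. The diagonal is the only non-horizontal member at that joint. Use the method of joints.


At the joint, only the diagonal has a vertical component, so vertical equilibrium gives:
F * sin(60) = 16
F = 16 / sin(60)
= 16 / 0.866025
= 18.48 kN

18.48 kN


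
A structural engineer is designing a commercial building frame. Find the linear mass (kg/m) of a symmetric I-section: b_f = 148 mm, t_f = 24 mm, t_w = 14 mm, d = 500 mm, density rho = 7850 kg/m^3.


A_flanges = 2 * 148 * 24 = 7104 mm^2
A_web = (500 - 2 * 24) * 14 = 6328 mm^2
A_total = 7104 + 6328 = 13432 mm^2 = 0.013432 m^2
Weight = rho * A = 7850 * 0.013432 = 105.4412 kg/m

105.4412 kg/m


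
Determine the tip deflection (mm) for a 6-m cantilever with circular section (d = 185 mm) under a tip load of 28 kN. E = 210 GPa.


I = pi * d^4 / 64 = pi * 185^4 / 64 = 57498539.35 mm^4
L = 6000.0 mm, P = 28000.0 N, E = 210000.0 MPa
delta = P * L^3 / (3 * E * I)
= 28000.0 * 6000.0^3 / (3 * 210000.0 * 57498539.35)
= 166.9608 mm

166.9608 mm


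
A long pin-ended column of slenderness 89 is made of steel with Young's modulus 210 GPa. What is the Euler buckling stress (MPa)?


sigma_cr = pi^2 * E / lambda^2
= 9.8696 * 210000.0 / 89^2
= 9.8696 * 210000.0 / 7921
= 261.661 MPa

261.661 MPa


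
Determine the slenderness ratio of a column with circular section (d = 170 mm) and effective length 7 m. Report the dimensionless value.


Radius of gyration r = d / 4 = 170 / 4 = 42.5 mm
L_eff = 7000.0 mm
Slenderness ratio = L / r = 7000.0 / 42.5 = 164.71 (dimensionless)

164.71 (dimensionless)


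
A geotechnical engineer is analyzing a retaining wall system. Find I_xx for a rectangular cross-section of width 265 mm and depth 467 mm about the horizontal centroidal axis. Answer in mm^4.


I = b * h^3 / 12
= 265 * 467^3 / 12
= 265 * 101847563 / 12
= 2249133682.92 mm^4

2249133682.92 mm^4


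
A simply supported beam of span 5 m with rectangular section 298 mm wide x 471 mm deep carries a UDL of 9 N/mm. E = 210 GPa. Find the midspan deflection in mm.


I = 298 * 471^3 / 12 = 2594763256.5 mm^4
L = 5000.0 mm, w = 9 N/mm, E = 210000.0 MPa
delta = 5 * w * L^4 / (384 * E * I)
= 5 * 9 * 5000.0^4 / (384 * 210000.0 * 2594763256.5)
= 0.1344 mm

0.1344 mm


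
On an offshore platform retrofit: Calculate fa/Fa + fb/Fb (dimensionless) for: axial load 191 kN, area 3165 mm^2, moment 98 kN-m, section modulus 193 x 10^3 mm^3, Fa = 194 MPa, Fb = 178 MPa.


f_a = P / A = 191000.0 / 3165 = 60.3476 MPa
f_b = M / S = 98000000.0 / 193000.0 = 507.772 MPa
Ratio = f_a / Fa + f_b / Fb
= 60.3476 / 194 + 507.772 / 178
= 3.1637 (dimensionless)

3.1637 (dimensionless)


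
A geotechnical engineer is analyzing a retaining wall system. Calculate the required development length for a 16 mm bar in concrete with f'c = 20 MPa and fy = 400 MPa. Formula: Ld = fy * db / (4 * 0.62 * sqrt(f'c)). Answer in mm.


Ld = (fy * db) / (4 * 0.62 * sqrt(f'c))
= (400 * 16) / (4 * 0.62 * sqrt(20))
= 6400 / 11.0909
= 577.05 mm

577.05 mm


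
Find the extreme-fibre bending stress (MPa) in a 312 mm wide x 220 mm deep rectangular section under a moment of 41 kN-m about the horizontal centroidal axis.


I = b * h^3 / 12 = 312 * 220^3 / 12 = 276848000.0 mm^4
y = h / 2 = 220 / 2 = 110.0 mm
M = 41 kN-m = 41000000.0 N-mm
sigma = M * y / I = 41000000.0 * 110.0 / 276848000.0
= 16.29 MPa

16.29 MPa


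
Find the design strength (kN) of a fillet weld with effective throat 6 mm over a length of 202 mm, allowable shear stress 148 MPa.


Strength = throat * length * allowable stress
= 6 * 202 * 148 N
= 179376 N
= 179.38 kN

179.38 kN


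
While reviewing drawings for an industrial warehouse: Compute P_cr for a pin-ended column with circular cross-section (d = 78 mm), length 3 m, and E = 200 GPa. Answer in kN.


I = pi * d^4 / 64 = 1816972.31 mm^4
L = 3000.0 mm
P_cr = pi^2 * E * I / L^2
= 9.8696 * 200000.0 * 1816972.31 / 3000.0^2
= 398506.62 N = 398.5066 kN

398.5066 kN


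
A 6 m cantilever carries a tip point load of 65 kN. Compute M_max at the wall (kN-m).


For a cantilever with a point load at the free end:
M_max = P * L = 65 * 6 = 390 kN-m

390 kN-m


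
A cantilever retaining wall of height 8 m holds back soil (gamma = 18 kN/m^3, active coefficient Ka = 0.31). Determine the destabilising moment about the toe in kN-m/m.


Pa = 0.5 * Ka * gamma * H^2
= 0.5 * 0.31 * 18 * 8^2
= 178.56 kN/m
Arm = H / 3 = 8 / 3 = 2.6667 m
Mo = Pa * arm = Pa * H / 3 = 178.56 * 8 / 3 = 476.16 kN-m/m

476.16 kN-m/m


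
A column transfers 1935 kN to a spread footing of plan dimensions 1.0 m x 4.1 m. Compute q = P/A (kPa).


A = 1.0 * 4.1 = 4.1 m^2
q = P / A = 1935 / 4.1
= 471.9512 kPa

471.9512 kPa


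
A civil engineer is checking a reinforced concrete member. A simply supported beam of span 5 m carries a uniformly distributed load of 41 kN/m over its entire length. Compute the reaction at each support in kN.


Total load = w * L = 41 * 5 = 205 kN
By symmetry, each reaction R = total / 2 = 205 / 2 = 102.5 kN

102.5 kN


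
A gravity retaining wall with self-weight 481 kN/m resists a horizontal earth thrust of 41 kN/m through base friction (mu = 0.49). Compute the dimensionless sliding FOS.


Resisting force = mu * W = 0.49 * 481 = 235.69 kN/m
FOS = Resisting / Driving = 235.69 / 41
= 5.7485 (dimensionless)

5.7485 (dimensionless)


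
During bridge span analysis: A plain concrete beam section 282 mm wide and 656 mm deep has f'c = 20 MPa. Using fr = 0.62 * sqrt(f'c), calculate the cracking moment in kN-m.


fr = 0.62 * sqrt(20) = 0.62 * 4.4721 = 2.7727 MPa
I = 282 * 656^3 / 12 = 6634059776.0 mm^4
y_t = 328.0 mm
M_cr = fr * I / y_t = 2.7727 * 6634059776.0 / 328.0 N-mm
= 56.0805 kN-m

56.0805 kN-m


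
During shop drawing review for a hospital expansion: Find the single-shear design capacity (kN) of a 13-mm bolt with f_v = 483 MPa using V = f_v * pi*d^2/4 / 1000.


A = pi * d^2 / 4 = pi * 13^2 / 4 = 132.7323 mm^2
V = f_v * A / 1000 = 483 * 132.7323 / 1000
= 64.1097 kN

64.1097 kN


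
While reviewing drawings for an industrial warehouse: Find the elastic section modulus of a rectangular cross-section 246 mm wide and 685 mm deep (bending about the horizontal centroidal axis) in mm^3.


S = b * h^2 / 6
= 246 * 685^2 / 6
= 246 * 469225 / 6
= 19238225.0 mm^3

19238225.0 mm^3


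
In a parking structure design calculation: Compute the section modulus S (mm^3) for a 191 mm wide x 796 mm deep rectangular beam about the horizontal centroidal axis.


S = b * h^2 / 6
= 191 * 796^2 / 6
= 191 * 633616 / 6
= 20170109.33 mm^3

20170109.33 mm^3


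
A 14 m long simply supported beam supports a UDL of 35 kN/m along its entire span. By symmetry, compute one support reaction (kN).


Total load = w * L = 35 * 14 = 490 kN
By symmetry, each reaction R = total / 2 = 490 / 2 = 245.0 kN

245.0 kN


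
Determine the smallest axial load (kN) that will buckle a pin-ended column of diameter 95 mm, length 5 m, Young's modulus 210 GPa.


I = pi * d^4 / 64 = 3998198.21 mm^4
L = 5000.0 mm
P_cr = pi^2 * E * I / L^2
= 9.8696 * 210000.0 * 3998198.21 / 5000.0^2
= 331469.33 N = 331.4693 kN

331.4693 kN


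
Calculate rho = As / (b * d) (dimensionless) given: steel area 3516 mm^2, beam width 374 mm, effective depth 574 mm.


rho = As / (b * d)
= 3516 / (374 * 574)
= 3516 / 214676
= 0.016378 (dimensionless)

0.016378 (dimensionless)


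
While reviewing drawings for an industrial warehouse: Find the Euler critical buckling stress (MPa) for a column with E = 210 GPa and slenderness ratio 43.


sigma_cr = pi^2 * E / lambda^2
= 9.8696 * 210000.0 / 43^2
= 9.8696 * 210000.0 / 1849
= 1120.9394 MPa

1120.9394 MPa


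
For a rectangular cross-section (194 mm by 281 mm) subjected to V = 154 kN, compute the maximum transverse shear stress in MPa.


A = b * h = 194 * 281 = 54514 mm^2
V = 154 kN = 154000.0 N
tau_max = 1.5 * V / A = 1.5 * 154000.0 / 54514
= 4.2374 MPa

4.2374 MPa


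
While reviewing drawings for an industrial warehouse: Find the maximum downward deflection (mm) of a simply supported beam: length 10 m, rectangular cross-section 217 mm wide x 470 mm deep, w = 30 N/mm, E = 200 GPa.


I = 217 * 470^3 / 12 = 1877465916.67 mm^4
L = 10000.0 mm, w = 30 N/mm, E = 200000.0 MPa
delta = 5 * w * L^4 / (384 * E * I)
= 5 * 30 * 10000.0^4 / (384 * 200000.0 * 1877465916.67)
= 10.403 mm

10.403 mm


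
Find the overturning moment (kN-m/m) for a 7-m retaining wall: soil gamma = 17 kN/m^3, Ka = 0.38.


Pa = 0.5 * Ka * gamma * H^2
= 0.5 * 0.38 * 17 * 7^2
= 158.27 kN/m
Arm = H / 3 = 7 / 3 = 2.3333 m
Mo = Pa * arm = Pa * H / 3 = 158.27 * 7 / 3 = 369.2967 kN-m/m

369.2967 kN-m/m


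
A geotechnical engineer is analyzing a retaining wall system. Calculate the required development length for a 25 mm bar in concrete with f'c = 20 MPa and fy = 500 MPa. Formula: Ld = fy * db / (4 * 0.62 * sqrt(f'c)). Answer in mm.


Ld = (fy * db) / (4 * 0.62 * sqrt(f'c))
= (500 * 25) / (4 * 0.62 * sqrt(20))
= 12500 / 11.0909
= 1127.05 mm

1127.05 mm


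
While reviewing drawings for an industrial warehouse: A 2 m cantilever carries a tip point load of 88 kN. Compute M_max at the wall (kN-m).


For a cantilever with a point load at the free end:
M_max = P * L = 88 * 2 = 176 kN-m

176 kN-m


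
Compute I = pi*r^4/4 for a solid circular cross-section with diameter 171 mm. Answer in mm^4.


r = d / 2 = 171 / 2 = 85.5 mm
I = pi * r^4 / 4 = pi * 85.5^4 / 4
= 41971485.48 mm^4

41971485.48 mm^4


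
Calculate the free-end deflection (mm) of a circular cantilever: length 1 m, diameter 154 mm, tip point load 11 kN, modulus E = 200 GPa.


I = pi * d^4 / 64 = pi * 154^4 / 64 = 27609133.84 mm^4
L = 1000.0 mm, P = 11000.0 N, E = 200000.0 MPa
delta = P * L^3 / (3 * E * I)
= 11000.0 * 1000.0^3 / (3 * 200000.0 * 27609133.84)
= 0.664 mm

0.664 mm


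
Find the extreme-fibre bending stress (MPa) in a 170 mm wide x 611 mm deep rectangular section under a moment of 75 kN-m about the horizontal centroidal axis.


I = b * h^3 / 12 = 170 * 611^3 / 12 = 3231404355.83 mm^4
y = h / 2 = 611 / 2 = 305.5 mm
M = 75 kN-m = 75000000.0 N-mm
sigma = M * y / I = 75000000.0 * 305.5 / 3231404355.83
= 7.09 MPa

7.09 MPa


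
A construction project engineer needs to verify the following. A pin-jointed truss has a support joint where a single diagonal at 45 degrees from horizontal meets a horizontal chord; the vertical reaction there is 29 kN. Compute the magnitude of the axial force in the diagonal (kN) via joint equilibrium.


At the joint, only the diagonal has a vertical component, so vertical equilibrium gives:
F * sin(45) = 29
F = 29 / sin(45)
= 29 / 0.707107
= 41.01 kN

41.01 kN


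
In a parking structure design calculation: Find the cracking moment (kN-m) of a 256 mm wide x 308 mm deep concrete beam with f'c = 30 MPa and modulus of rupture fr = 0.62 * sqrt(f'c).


fr = 0.62 * sqrt(30) = 0.62 * 5.4772 = 3.3959 MPa
I = 256 * 308^3 / 12 = 623319722.67 mm^4
y_t = 154.0 mm
M_cr = fr * I / y_t = 3.3959 * 623319722.67 / 154.0 N-mm
= 13.7449 kN-m

13.7449 kN-m


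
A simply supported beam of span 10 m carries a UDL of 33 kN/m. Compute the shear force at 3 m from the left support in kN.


R_A = w * L / 2 = 33 * 10 / 2 = 165.0 kN
V(x) = R_A - w * x = 165.0 - 33 * 3
= 66.0 kN

66.0 kN


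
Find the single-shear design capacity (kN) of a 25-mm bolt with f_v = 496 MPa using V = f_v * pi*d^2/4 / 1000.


A = pi * d^2 / 4 = pi * 25^2 / 4 = 490.8739 mm^2
V = f_v * A / 1000 = 496 * 490.8739 / 1000
= 243.4734 kN

243.4734 kN


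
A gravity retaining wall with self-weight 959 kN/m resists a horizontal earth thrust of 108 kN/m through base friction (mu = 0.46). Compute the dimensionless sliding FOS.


Resisting force = mu * W = 0.46 * 959 = 441.14 kN/m
FOS = Resisting / Driving = 441.14 / 108
= 4.0846 (dimensionless)

4.0846 (dimensionless)


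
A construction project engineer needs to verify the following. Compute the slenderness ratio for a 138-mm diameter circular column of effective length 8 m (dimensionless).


Radius of gyration r = d / 4 = 138 / 4 = 34.5 mm
L_eff = 8000.0 mm
Slenderness ratio = L / r = 8000.0 / 34.5 = 231.88 (dimensionless)

231.88 (dimensionless)


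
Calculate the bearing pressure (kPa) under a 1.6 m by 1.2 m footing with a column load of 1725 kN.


A = 1.6 * 1.2 = 1.92 m^2
q = P / A = 1725 / 1.92
= 898.4375 kPa

898.4375 kPa


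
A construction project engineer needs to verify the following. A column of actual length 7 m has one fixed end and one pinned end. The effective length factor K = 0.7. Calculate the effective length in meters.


L_eff = K * L
= 0.7 * 7
= 4.9 m

4.9 m


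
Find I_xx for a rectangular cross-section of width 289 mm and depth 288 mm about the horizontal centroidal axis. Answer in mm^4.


I = b * h^3 / 12
= 289 * 288^3 / 12
= 289 * 23887872 / 12
= 575299584.0 mm^4

575299584.0 mm^4


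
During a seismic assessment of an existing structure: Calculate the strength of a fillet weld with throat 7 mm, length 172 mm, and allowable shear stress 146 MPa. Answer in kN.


Strength = throat * length * allowable stress
= 7 * 172 * 146 N
= 175784 N
= 175.78 kN

175.78 kN


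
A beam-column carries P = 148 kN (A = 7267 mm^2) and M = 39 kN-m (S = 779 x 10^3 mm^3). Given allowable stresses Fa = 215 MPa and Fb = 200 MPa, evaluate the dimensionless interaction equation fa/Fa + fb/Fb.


f_a = P / A = 148000.0 / 7267 = 20.366 MPa
f_b = M / S = 39000000.0 / 779000.0 = 50.0642 MPa
Ratio = f_a / Fa + f_b / Fb
= 20.366 / 215 + 50.0642 / 200
= 0.345 (dimensionless)

0.345 (dimensionless)


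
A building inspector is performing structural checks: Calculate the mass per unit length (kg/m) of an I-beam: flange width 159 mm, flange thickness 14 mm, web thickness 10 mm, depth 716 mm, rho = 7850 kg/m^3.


A_flanges = 2 * 159 * 14 = 4452 mm^2
A_web = (716 - 2 * 14) * 10 = 6880 mm^2
A_total = 4452 + 6880 = 11332 mm^2 = 0.011332 m^2
Weight = rho * A = 7850 * 0.011332 = 88.9562 kg/m

88.9562 kg/m


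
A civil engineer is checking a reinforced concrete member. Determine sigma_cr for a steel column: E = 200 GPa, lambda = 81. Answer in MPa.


sigma_cr = pi^2 * E / lambda^2
= 9.8696 * 200000.0 / 81^2
= 9.8696 * 200000.0 / 6561
= 300.8567 MPa

300.8567 MPa


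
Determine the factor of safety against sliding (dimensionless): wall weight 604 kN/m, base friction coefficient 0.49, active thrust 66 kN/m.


Resisting force = mu * W = 0.49 * 604 = 295.96 kN/m
FOS = Resisting / Driving = 295.96 / 66
= 4.4842 (dimensionless)

4.4842 (dimensionless)


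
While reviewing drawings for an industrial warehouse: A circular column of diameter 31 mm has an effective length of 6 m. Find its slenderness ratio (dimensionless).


Radius of gyration r = d / 4 = 31 / 4 = 7.75 mm
L_eff = 6000.0 mm
Slenderness ratio = L / r = 6000.0 / 7.75 = 774.19 (dimensionless)

774.19 (dimensionless)


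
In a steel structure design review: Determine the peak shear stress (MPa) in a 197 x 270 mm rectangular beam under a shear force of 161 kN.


A = b * h = 197 * 270 = 53190 mm^2
V = 161 kN = 161000.0 N
tau_max = 1.5 * V / A = 1.5 * 161000.0 / 53190
= 4.5403 MPa

4.5403 MPa


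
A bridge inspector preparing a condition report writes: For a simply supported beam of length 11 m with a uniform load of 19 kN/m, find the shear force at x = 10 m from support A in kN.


R_A = w * L / 2 = 19 * 11 / 2 = 104.5 kN
V(x) = R_A - w * x = 104.5 - 19 * 10
= -85.5 kN

-85.5 kN
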